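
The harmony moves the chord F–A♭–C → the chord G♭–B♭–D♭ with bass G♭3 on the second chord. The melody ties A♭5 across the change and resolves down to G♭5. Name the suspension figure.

At the second chord the bass is G♭3. The suspended A♭5 lies a ninth above the bass; after resolving down by step to G♭5, the interval above the bass becomes an octave.
Suspension figures are named by those two intervals: 9–8.

9–8 suspension.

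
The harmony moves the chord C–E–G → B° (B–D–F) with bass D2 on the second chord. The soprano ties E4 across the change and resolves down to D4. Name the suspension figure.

9–8 suspension.

At the second chord the bass is D2. The suspended E4 lies a ninth above the bass; after resolving down by step to D4, the interval above the bass becomes an octave.
Suspension figures are named by those two intervals: 9–8.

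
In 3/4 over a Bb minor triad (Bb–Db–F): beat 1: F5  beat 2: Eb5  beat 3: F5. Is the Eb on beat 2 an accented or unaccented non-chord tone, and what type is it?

The harmony at that moment is Bb minor triad (Bb, Db, F); Eb5 is not a chord tone.
It is approached by step down from F5 and left by step up to F5.
Step away and step back to the same note — a neighbor tone (lower neighbor).
It falls on a weak beat, so it is unaccented.

Unaccented neighbor tone.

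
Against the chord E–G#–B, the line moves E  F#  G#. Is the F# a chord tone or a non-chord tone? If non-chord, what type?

Non-chord tone — a passing tone.

The harmony at that moment is E major triad (E, G#, B); F# is not a chord tone.
It is approached by step up from E and left by step up to G#.
Step in, step out in the same direction — a passing tone.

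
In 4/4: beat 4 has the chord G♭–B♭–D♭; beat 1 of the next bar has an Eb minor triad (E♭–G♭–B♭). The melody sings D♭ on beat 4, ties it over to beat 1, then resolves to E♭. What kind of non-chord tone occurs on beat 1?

The harmony at that moment is E♭ minor triad (E♭, G♭, B♭); D♭ is not a chord tone.
It is held over (the same pitch as the preceding D♭) and left by step up to E♭.
Held over from the previous chord and resolving up by step — a retardation.

Retardation.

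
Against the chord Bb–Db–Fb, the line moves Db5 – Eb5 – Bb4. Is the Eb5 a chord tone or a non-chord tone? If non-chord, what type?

Non-chord tone — an escape tone.

The harmony at that moment is Bb diminished triad (Bb, Db, Fb); Eb5 is not a chord tone.
It is approached by step up from Db5 and left by leap down to Bb4.
Step in, leap out — an escape tone.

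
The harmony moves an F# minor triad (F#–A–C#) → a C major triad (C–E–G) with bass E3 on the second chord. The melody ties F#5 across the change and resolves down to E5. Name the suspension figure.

At the second chord the bass is E3. The suspended F#5 lies a ninth above the bass; after resolving down by step to E5, the interval above the bass becomes an octave.
Suspension figures are named by those two intervals: 9–8.

9–8 suspension.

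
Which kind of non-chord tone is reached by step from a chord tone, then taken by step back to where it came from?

Neighbor tone.

Approach: by step. Departure: by step in the opposite direction, back to the starting pitch.
Stepwise on both sides but reversing to return to the same chord tone — a neighbor tone. (Had it continued onward in the same direction it would be a passing tone instead.)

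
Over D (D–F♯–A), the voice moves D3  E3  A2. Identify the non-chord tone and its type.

E3 is an escape tone.

The harmony at that moment is D major triad (D, F♯, A); E3 is not a chord tone.
It is approached by step up from D3 and left by leap down to A2.
Step in, leap out — an escape tone.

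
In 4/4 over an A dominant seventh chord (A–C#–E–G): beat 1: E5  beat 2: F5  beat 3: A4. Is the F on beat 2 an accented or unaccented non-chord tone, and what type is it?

The harmony at that moment is A dominant seventh chord (A, C#, E, G); F5 is not a chord tone.
It is approached by step up from E5 and left by leap down to A4.
Step in, leap out — an escape tone.
It falls on a weak beat, so it is unaccented.

Unaccented escape tone.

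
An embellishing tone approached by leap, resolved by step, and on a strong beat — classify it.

Appoggiatura.

Approach: by leap. Departure: by step. Metric position: strong.
Leap in, step out, in a metrically strong position — an appoggiatura. (It is the mirror image of the escape tone, which steps in and leaps out from a weak position.)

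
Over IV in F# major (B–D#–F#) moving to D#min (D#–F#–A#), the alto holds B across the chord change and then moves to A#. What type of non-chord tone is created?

The harmony at that moment is D# minor triad (D#, F#, A#); B is not a chord tone.
It is held over (the same pitch as the preceding B) and left by step down to A#.
Held over from the previous chord and resolving down by step — a suspension.

B is a suspension.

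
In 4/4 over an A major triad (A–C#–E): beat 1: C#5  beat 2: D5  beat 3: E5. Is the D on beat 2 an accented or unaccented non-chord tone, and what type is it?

The harmony at that moment is A major triad (A, C#, E); D5 is not a chord tone.
It is approached by step up from C#5 and left by step up to E5.
Step in, step out in the same direction — a passing tone.
It falls on a weak beat, so it is unaccented.

Unaccented passing tone.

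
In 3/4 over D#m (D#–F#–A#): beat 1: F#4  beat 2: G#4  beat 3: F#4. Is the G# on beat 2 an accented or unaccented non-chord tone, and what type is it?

The harmony at that moment is D# minor triad (D#, F#, A#); G#4 is not a chord tone.
It is approached by step up from F#4 and left by step down to F#4.
Step away and step back to the same note — a neighbor tone (upper neighbor).
It falls on a weak beat, so it is unaccented.

Unaccented neighbor tone.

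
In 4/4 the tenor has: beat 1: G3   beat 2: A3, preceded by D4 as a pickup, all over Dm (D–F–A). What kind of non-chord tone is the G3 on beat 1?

Appoggiatura.

The harmony at that moment is D minor triad (D, F, A); G3 is not a chord tone.
It is approached by leap down from D4 and left by step up to A3.
Leap in, step out, metrically accented — an appoggiatura.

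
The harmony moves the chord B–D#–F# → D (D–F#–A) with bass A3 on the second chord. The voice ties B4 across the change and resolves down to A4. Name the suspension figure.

9–8 suspension.

At the second chord the bass is A3. The suspended B4 lies a ninth above the bass; after resolving down by step to A4, the interval above the bass becomes an octave.
Suspension figures are named by those two intervals: 9–8.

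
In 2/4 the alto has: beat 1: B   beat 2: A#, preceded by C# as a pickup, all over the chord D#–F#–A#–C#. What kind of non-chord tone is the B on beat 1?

The harmony at that moment is D# minor seventh chord (D#, F#, A#, C#); B is not a chord tone.
It is approached by step down from C# and left by step down to A#.
Step in, step out in the same direction — a passing tone.

Passing tone.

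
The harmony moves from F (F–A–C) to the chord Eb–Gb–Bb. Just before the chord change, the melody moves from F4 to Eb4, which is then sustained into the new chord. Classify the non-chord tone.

Eb4 is an anticipation.

The harmony at that moment is F major triad (F, A, C); Eb4 is not a chord tone.
It is approached by step down from F4 and then sustained as the same pitch into the next harmony.
Arriving early and becoming a chord tone when the harmony changes — an anticipation.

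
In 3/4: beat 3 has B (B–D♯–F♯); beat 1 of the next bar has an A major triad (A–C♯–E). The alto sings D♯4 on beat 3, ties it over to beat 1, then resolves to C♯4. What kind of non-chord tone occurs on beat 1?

Suspension.

The harmony at that moment is A major triad (A, C♯, E); D♯4 is not a chord tone.
It is held over (the same pitch as the preceding D♯4) and left by step down to C♯4.
Held over from the previous chord and resolving down by step — a suspension.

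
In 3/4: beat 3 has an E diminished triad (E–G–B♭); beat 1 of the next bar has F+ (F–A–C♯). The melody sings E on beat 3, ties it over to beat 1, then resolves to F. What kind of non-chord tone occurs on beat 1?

Retardation.

The harmony at that moment is F augmented triad (F, A, C♯); E is not a chord tone.
It is held over (the same pitch as the preceding E) and left by step up to F.
Held over from the previous chord and resolving up by step — a retardation.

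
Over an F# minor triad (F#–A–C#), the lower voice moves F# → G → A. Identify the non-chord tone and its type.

G is a passing tone.

The harmony at that moment is F# minor triad (F#, A, C#); G is not a chord tone.
It is approached by step up from F# and left by step up to A.
Step in, step out in the same direction — a passing tone.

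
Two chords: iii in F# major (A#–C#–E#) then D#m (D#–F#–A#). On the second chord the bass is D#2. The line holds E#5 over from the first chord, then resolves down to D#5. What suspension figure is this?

At the second chord the bass is D#2. The suspended E#5 lies a ninth above the bass; after resolving down by step to D#5, the interval above the bass becomes an octave.
Suspension figures are named by those two intervals: 9–8.

9–8 suspension.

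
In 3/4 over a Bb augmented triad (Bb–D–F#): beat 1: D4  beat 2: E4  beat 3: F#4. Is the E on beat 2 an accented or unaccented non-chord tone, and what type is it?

The harmony at that moment is Bb augmented triad (Bb, D, F#); E4 is not a chord tone.
It is approached by step up from D4 and left by step up to F#4.
Step in, step out in the same direction — a passing tone.
It falls on a weak beat, so it is unaccented.

Unaccented passing tone.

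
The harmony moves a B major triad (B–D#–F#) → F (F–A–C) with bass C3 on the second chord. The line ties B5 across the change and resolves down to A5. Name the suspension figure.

7–6 suspension.

At the second chord the bass is C3. The suspended B5 lies a seventh above the bass; after resolving down by step to A5, the interval above the bass becomes a sixth.
Suspension figures are named by those two intervals: 7–6.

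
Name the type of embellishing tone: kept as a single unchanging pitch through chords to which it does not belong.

Pedal tone.

Approach: none. Departure: none — a single pitch is sustained while the chords change around it, passing through harmonies that do not contain it.
No melodic motion at all; the dissonance is created entirely by the moving harmonies against the stationary note — a pedal tone (pedal point).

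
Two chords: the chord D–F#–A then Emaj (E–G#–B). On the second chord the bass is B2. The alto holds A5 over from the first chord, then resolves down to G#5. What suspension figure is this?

7–6 suspension.

At the second chord the bass is B2. The suspended A5 lies a seventh above the bass; after resolving down by step to G#5, the interval above the bass becomes a sixth.
Suspension figures are named by those two intervals: 7–6.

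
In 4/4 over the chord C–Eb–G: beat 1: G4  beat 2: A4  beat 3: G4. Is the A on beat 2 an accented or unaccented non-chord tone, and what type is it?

Unaccented neighbor tone.

The harmony at that moment is C minor triad (C, Eb, G); A4 is not a chord tone.
It is approached by step up from G4 and left by step down to G4.
Step away and step back to the same note — a neighbor tone (upper neighbor).
It falls on a weak beat, so it is unaccented.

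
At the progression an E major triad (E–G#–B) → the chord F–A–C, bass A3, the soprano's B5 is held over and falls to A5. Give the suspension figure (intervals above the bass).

At the second chord the bass is A3. The suspended B5 lies a ninth above the bass; after resolving down by step to A5, the interval above the bass becomes an octave.
Suspension figures are named by those two intervals: 9–8.

9–8 suspension.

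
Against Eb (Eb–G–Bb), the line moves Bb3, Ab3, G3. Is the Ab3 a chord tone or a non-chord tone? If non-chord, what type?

The harmony at that moment is Eb major triad (Eb, G, Bb); Ab3 is not a chord tone.
It is approached by step down from Bb3 and left by step down to G3.
Step in, step out in the same direction — a passing tone.

Non-chord tone — a passing tone.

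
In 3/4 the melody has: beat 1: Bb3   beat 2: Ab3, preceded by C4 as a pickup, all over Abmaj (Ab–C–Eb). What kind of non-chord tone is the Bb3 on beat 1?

Passing tone.

The harmony at that moment is Ab major triad (Ab, C, Eb); Bb3 is not a chord tone.
It is approached by step down from C4 and left by step down to Ab3.
Step in, step out in the same direction — a passing tone.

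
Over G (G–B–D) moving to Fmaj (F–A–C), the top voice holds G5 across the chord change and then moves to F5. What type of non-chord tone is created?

G5 is a suspension.

The harmony at that moment is F major triad (F, A, C); G5 is not a chord tone.
It is held over (the same pitch as the preceding G5) and left by step down to F5.
Held over from the previous chord and resolving down by step — a suspension.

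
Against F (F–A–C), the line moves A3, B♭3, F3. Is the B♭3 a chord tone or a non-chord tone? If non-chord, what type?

Non-chord tone — an escape tone.

The harmony at that moment is F major triad (F, A, C); B♭3 is not a chord tone.
It is approached by step up from A3 and left by leap down to F3.
Step in, leap out — an escape tone.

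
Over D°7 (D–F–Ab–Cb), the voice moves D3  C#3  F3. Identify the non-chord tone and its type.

The harmony at that moment is D diminished seventh chord (D, F, Ab, Cb); C#3 is not a chord tone.
It is approached by step down from D3 and left by leap up to F3.
Step in, leap out — an escape tone.

C#3 is an escape tone.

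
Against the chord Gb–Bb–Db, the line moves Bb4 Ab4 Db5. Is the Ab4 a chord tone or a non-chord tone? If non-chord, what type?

The harmony at that moment is Gb major triad (Gb, Bb, Db); Ab4 is not a chord tone.
It is approached by step down from Bb4 and left by leap up to Db5.
Step in, leap out — an escape tone.

Non-chord tone — an escape tone.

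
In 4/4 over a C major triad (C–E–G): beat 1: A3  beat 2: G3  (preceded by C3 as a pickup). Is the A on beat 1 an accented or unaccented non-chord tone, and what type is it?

Accented appoggiatura.

The harmony at that moment is C major triad (C, E, G); A3 is not a chord tone.
It is approached by leap up from C3 and left by step down to G3.
Leap in, step out — an appoggiatura.
It falls on the downbeat, so it is accented.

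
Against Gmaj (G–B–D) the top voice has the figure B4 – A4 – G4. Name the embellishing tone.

The harmony at that moment is G major triad (G, B, D); A4 is not a chord tone.
It is approached by step down from B4 and left by step down to G4.
Step in, step out in the same direction — a passing tone.

A4 is a passing tone.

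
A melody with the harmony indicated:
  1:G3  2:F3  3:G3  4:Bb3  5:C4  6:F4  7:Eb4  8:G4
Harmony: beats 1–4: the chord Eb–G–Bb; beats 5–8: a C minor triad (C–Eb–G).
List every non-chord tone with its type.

The harmony at that moment is Eb major triad (Eb, G, Bb); F3 is not a chord tone.
It is approached by step down from G3 and left by step up to G3.
Step away and step back to the same note — a neighbor tone (lower neighbor).
The harmony at that moment is C minor triad (C, Eb, G); F4 is not a chord tone.
It is approached by leap up from C4 and left by step down to Eb4.
Leap in, step out — an appoggiatura.

F3 (beat 2) — neighbor tone; F4 (beat 6) — appoggiatura.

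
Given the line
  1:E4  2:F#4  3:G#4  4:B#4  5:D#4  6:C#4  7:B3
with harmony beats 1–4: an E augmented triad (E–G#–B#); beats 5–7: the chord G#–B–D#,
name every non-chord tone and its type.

F#4 (beat 2) — passing tone; C#4 (beat 6) — passing tone.

The harmony at that moment is E augmented triad (E, G#, B#); F#4 is not a chord tone.
It is approached by step up from E4 and left by step up to G#4.
Step in, step out in the same direction — a passing tone.
The harmony at that moment is G# minor triad (G#, B, D#); C#4 is not a chord tone.
It is approached by step down from D#4 and left by step down to B3.
Step in, step out in the same direction — a passing tone.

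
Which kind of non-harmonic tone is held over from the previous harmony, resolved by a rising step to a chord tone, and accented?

Retardation.

Approach: by preparation — the pitch is first a chord tone, then held (tied or repeated) while the harmony changes under it. Departure: up by step. Metric position: strong.
A prepared dissonance that resolves upward by step — a retardation. (The same figure resolving downward would be a suspension.)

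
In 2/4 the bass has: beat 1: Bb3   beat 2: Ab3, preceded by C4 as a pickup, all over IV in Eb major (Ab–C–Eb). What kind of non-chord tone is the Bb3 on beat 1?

Passing tone.

The harmony at that moment is Ab major triad (Ab, C, Eb); Bb3 is not a chord tone.
It is approached by step down from C4 and left by step down to Ab3.
Step in, step out in the same direction — a passing tone.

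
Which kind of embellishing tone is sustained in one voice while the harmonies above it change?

Approach: none. Departure: none — a single pitch is sustained while the chords change around it, passing through harmonies that do not contain it.
No melodic motion at all; the dissonance is created entirely by the moving harmonies against the stationary note — a pedal tone (pedal point).

Pedal tone.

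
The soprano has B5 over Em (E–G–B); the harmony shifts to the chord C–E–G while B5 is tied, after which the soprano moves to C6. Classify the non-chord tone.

B5 is a retardation.

The harmony at that moment is C major triad (C, E, G); B5 is not a chord tone.
It is held over (the same pitch as the preceding B5) and left by step up to C6.
Held over from the previous chord and resolving up by step — a retardation.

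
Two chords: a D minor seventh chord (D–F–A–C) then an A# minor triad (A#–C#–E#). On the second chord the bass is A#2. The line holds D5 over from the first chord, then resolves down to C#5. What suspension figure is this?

At the second chord the bass is A#2. The suspended D5 lies a fourth above the bass; after resolving down by step to C#5, the interval above the bass becomes a third.
Suspension figures are named by those two intervals: 4–3.

4–3 suspension.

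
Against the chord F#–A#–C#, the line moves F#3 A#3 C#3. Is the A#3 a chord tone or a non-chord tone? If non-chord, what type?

F# major triad contains F#, A#, C#; A# is the third, so it is a chord tone.

Chord tone (the third of F# major triad).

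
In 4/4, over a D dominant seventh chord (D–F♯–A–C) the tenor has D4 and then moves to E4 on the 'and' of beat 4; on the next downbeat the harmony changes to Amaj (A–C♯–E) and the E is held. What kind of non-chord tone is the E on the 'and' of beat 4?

The harmony at that moment is D dominant seventh chord (D, F♯, A, C); E4 is not a chord tone.
It is approached by step up from D4 and then sustained as the same pitch into the next harmony.
Arriving early and becoming a chord tone when the harmony changes — an anticipation.

Anticipation.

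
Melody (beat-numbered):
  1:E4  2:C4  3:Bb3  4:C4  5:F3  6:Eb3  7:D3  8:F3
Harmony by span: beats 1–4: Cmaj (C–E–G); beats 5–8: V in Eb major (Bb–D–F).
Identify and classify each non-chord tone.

Bb3 (beat 3) — neighbor tone; Eb3 (beat 6) — passing tone.

The harmony at that moment is C major triad (C, E, G); Bb3 is not a chord tone.
It is approached by step down from C4 and left by step up to C4.
Step away and step back to the same note — a neighbor tone (lower neighbor).
The harmony at that moment is Bb major triad (Bb, D, F); Eb3 is not a chord tone.
It is approached by step down from F3 and left by step down to D3.
Step in, step out in the same direction — a passing tone.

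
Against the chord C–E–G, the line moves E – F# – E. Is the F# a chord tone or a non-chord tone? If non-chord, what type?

The harmony at that moment is C major triad (C, E, G); F# is not a chord tone.
It is approached by step up from E and left by step down to E.
Step away and step back to the same note — a neighbor tone (upper neighbor).

Non-chord tone — a neighbor tone.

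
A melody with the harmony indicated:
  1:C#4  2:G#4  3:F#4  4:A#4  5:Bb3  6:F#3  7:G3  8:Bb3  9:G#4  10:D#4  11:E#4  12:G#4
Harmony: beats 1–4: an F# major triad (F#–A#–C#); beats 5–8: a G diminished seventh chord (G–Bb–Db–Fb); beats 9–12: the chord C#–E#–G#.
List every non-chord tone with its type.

G#4 (beat 2) — appoggiatura; F#3 (beat 6) — appoggiatura; D#4 (beat 10) — appoggiatura.

The harmony at that moment is F# major triad (F#, A#, C#); G#4 is not a chord tone.
It is approached by leap up from C#4 and left by step down to F#4.
Leap in, step out — an appoggiatura.
The harmony at that moment is G diminished seventh chord (G, Bb, Db, Fb); F#3 is not a chord tone.
It is approached by leap down from Bb3 and left by step up to G3.
Leap in, step out — an appoggiatura.
The harmony at that moment is C# major triad (C#, E#, G#); D#4 is not a chord tone.
It is approached by leap down from G#4 and left by step up to E#4.
Leap in, step out — an appoggiatura.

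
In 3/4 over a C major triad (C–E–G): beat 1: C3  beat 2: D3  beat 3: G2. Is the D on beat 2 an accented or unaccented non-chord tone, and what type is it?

The harmony at that moment is C major triad (C, E, G); D3 is not a chord tone.
It is approached by step up from C3 and left by leap down to G2.
Step in, leap out — an escape tone.
It falls on a weak beat, so it is unaccented.

Unaccented escape tone.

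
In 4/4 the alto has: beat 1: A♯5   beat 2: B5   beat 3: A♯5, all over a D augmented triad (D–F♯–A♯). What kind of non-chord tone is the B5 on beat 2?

The harmony at that moment is D augmented triad (D, F♯, A♯); B5 is not a chord tone.
It is approached by step up from A♯5 and left by step down to A♯5.
Step away and step back to the same note — a neighbor tone (upper neighbor).

Upper neighbor tone.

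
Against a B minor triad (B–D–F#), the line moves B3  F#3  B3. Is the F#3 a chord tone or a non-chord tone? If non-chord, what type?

B minor triad contains B, D, F#; F# is the fifth, so it is a chord tone.

Chord tone (the fifth of B minor triad).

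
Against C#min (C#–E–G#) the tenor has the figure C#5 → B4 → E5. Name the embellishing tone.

B4 is an escape tone.

The harmony at that moment is C# minor triad (C#, E, G#); B4 is not a chord tone.
It is approached by step down from C#5 and left by leap up to E5.
Step in, leap out — an escape tone.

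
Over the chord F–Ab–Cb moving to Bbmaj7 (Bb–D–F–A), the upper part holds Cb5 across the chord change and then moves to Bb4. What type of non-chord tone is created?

The harmony at that moment is Bb major seventh chord (Bb, D, F, A); Cb5 is not a chord tone.
It is held over (the same pitch as the preceding Cb5) and left by step down to Bb4.
Held over from the previous chord and resolving down by step — a suspension.

Cb5 is a suspension.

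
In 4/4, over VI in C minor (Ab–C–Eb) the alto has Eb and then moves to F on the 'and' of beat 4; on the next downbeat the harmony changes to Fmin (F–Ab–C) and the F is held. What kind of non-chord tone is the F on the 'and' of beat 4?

Anticipation.

The harmony at that moment is Ab major triad (Ab, C, Eb); F is not a chord tone.
It is approached by step up from Eb and then sustained as the same pitch into the next harmony.
Arriving early and becoming a chord tone when the harmony changes — an anticipation.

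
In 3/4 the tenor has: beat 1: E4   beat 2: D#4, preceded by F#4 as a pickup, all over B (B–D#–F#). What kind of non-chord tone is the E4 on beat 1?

Passing tone.

The harmony at that moment is B major triad (B, D#, F#); E4 is not a chord tone.
It is approached by step down from F#4 and left by step down to D#4.
Step in, step out in the same direction — a passing tone.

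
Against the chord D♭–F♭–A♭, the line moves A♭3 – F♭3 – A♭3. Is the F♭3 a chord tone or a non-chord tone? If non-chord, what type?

Db minor triad contains D♭, F♭, A♭; F♭ is the third, so it is a chord tone.

Chord tone (the third of Db minor triad).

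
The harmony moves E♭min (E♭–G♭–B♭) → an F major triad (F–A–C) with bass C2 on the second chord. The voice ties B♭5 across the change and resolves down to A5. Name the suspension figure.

At the second chord the bass is C2. The suspended B♭5 lies a seventh above the bass; after resolving down by step to A5, the interval above the bass becomes a sixth.
Suspension figures are named by those two intervals: 7–6.

7–6 suspension.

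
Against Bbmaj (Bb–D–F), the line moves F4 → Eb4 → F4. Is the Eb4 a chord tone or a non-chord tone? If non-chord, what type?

The harmony at that moment is Bb major triad (Bb, D, F); Eb4 is not a chord tone.
It is approached by step down from F4 and left by step up to F4.
Step away and step back to the same note — a neighbor tone (lower neighbor).

Non-chord tone — a neighbor tone.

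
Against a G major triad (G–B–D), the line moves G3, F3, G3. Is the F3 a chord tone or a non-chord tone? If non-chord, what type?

The harmony at that moment is G major triad (G, B, D); F3 is not a chord tone.
It is approached by step down from G3 and left by step up to G3.
Step away and step back to the same note — a neighbor tone (lower neighbor).

Non-chord tone — a neighbor tone.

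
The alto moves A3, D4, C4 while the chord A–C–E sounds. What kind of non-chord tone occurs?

The harmony at that moment is A minor triad (A, C, E); D4 is not a chord tone.
It is approached by leap up from A3 and left by step down to C4.
Leap in, step out — an appoggiatura.

D4 is an appoggiatura.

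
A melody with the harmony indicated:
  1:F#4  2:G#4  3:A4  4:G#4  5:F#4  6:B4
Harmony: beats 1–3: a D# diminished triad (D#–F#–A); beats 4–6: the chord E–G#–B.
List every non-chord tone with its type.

The harmony at that moment is D# diminished triad (D#, F#, A); G#4 is not a chord tone.
It is approached by step up from F#4 and left by step up to A4.
Step in, step out in the same direction — a passing tone.
The harmony at that moment is E major triad (E, G#, B); F#4 is not a chord tone.
It is approached by step down from G#4 and left by leap up to B4.
Step in, leap out — an escape tone.

G#4 (beat 2) — passing tone; F#4 (beat 5) — escape tone.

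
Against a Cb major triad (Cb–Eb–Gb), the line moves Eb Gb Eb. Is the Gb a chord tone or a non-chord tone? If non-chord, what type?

Cb major triad contains Cb, Eb, Gb; Gb is the fifth, so it is a chord tone.

Chord tone (the fifth of Cb major triad).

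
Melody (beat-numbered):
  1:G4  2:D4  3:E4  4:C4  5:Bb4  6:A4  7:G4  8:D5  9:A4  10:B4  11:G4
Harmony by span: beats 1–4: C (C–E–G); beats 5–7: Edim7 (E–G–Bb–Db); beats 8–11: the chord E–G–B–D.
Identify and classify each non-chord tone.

D4 (beat 2) — appoggiatura; A4 (beat 6) — passing tone; A4 (beat 9) — appoggiatura.

The harmony at that moment is C major triad (C, E, G); D4 is not a chord tone.
It is approached by leap down from G4 and left by step up to E4.
Leap in, step out — an appoggiatura.
The harmony at that moment is E diminished seventh chord (E, G, Bb, Db); A4 is not a chord tone.
It is approached by step down from Bb4 and left by step down to G4.
Step in, step out in the same direction — a passing tone.
The harmony at that moment is E minor seventh chord (E, G, B, D); A4 is not a chord tone.
It is approached by leap down from D5 and left by step up to B4.
Leap in, step out — an appoggiatura.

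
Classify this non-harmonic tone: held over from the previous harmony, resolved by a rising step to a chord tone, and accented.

Approach: by preparation — the pitch is first a chord tone, then held (tied or repeated) while the harmony changes under it. Departure: up by step. Metric position: strong.
A prepared dissonance that resolves upward by step — a retardation. (The same figure resolving downward would be a suspension.)

Retardation.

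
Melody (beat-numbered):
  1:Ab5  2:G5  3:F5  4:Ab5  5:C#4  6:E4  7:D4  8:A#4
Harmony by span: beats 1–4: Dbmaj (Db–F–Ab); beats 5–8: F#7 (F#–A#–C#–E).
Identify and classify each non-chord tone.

The harmony at that moment is Db major triad (Db, F, Ab); G5 is not a chord tone.
It is approached by step down from Ab5 and left by step down to F5.
Step in, step out in the same direction — a passing tone.
The harmony at that moment is F# dominant seventh chord (F#, A#, C#, E); D4 is not a chord tone.
It is approached by step down from E4 and left by leap up to A#4.
Step in, leap out — an escape tone.

G5 (beat 2) — passing tone; D4 (beat 7) — escape tone.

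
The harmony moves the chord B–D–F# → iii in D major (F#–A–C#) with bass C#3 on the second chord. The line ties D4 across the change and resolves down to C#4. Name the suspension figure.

At the second chord the bass is C#3. The suspended D4 lies a ninth above the bass; after resolving down by step to C#4, the interval above the bass becomes an octave.
Suspension figures are named by those two intervals: 9–8.

9–8 suspension.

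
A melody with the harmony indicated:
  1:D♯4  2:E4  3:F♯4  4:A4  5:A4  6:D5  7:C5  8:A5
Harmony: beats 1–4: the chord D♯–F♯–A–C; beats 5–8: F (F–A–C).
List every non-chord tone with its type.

E4 (beat 2) — passing tone; D5 (beat 6) — appoggiatura.

The harmony at that moment is D♯ diminished seventh chord (D♯, F♯, A, C); E4 is not a chord tone.
It is approached by step up from D♯4 and left by step up to F♯4.
Step in, step out in the same direction — a passing tone.
The harmony at that moment is F major triad (F, A, C); D5 is not a chord tone.
It is approached by leap up from A4 and left by step down to C5.
Leap in, step out — an appoggiatura.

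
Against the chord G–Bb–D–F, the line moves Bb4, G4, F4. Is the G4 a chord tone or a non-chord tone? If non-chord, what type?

G minor seventh chord contains G, Bb, D, F; G is the root, so it is a chord tone.

Chord tone (the root of G minor seventh chord).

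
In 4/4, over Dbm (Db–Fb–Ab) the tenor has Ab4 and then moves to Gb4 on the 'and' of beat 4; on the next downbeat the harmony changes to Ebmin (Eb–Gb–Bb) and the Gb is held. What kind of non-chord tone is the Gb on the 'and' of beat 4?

The harmony at that moment is Db minor triad (Db, Fb, Ab); Gb4 is not a chord tone.
It is approached by step down from Ab4 and then sustained as the same pitch into the next harmony.
Arriving early and becoming a chord tone when the harmony changes — an anticipation.

Anticipation.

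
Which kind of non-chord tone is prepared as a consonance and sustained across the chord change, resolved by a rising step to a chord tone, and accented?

Retardation.

Approach: by preparation — the pitch is first a chord tone, then held (tied or repeated) while the harmony changes under it. Departure: up by step. Metric position: strong.
A prepared dissonance that resolves upward by step — a retardation. (The same figure resolving downward would be a suspension.)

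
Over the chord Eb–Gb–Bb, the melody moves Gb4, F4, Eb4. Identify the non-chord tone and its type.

F4 is a passing tone.

The harmony at that moment is Eb minor triad (Eb, Gb, Bb); F4 is not a chord tone.
It is approached by step down from Gb4 and left by step down to Eb4.
Step in, step out in the same direction — a passing tone.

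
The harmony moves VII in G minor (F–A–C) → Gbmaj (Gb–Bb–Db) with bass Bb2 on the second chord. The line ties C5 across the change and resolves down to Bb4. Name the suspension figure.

9–8 suspension.

At the second chord the bass is Bb2. The suspended C5 lies a ninth above the bass; after resolving down by step to Bb4, the interval above the bass becomes an octave.
Suspension figures are named by those two intervals: 9–8.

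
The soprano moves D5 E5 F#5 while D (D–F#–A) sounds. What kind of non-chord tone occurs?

The harmony at that moment is D major triad (D, F#, A); E5 is not a chord tone.
It is approached by step up from D5 and left by step up to F#5.
Step in, step out in the same direction — a passing tone.

E5 is a passing tone.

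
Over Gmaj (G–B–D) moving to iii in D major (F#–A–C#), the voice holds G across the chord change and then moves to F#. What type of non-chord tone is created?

G is a suspension.

The harmony at that moment is F# minor triad (F#, A, C#); G is not a chord tone.
It is held over (the same pitch as the preceding G) and left by step down to F#.
Held over from the previous chord and resolving down by step — a suspension.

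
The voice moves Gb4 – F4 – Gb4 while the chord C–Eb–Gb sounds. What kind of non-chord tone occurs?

The harmony at that moment is C diminished triad (C, Eb, Gb); F4 is not a chord tone.
It is approached by step down from Gb4 and left by step up to Gb4.
Step away and step back to the same note — a neighbor tone (lower neighbor).

F4 is a neighbor tone.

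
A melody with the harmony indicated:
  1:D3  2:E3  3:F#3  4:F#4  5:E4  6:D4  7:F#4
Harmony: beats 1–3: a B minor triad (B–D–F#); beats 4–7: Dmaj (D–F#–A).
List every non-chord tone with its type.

The harmony at that moment is B minor triad (B, D, F#); E3 is not a chord tone.
It is approached by step up from D3 and left by step up to F#3.
Step in, step out in the same direction — a passing tone.
The harmony at that moment is D major triad (D, F#, A); E4 is not a chord tone.
It is approached by step down from F#4 and left by step down to D4.
Step in, step out in the same direction — a passing tone.

E3 (beat 2) — passing tone; E4 (beat 5) — passing tone.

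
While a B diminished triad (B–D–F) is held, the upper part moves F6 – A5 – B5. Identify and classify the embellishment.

A5 is an appoggiatura.

The harmony at that moment is B diminished triad (B, D, F); A5 is not a chord tone.
It is approached by leap down from F6 and left by step up to B5.
Leap in, step out — an appoggiatura.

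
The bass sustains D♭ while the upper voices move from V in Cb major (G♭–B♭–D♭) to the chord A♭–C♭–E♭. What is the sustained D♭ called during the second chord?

The harmony at that moment is A♭ minor triad (A♭, C♭, E♭); D♭ is not a chord tone.
It is held over (the same pitch as the preceding D♭) and then sustained as the same pitch into the next harmony.
Sustained through a change of harmony — a pedal tone.

Pedal tone (pedal point).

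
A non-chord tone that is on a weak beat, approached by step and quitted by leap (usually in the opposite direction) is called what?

Approach: by step. Departure: by leap. Metric position: weak.
Step in, leap out, from a weak position — an escape tone (échappée). (It is the mirror image of the appoggiatura, which leaps in and steps out on a strong beat.)

Escape tone.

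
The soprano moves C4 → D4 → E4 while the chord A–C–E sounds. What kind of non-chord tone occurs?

D4 is a passing tone.

The harmony at that moment is A minor triad (A, C, E); D4 is not a chord tone.
It is approached by step up from C4 and left by step up to E4.
Step in, step out in the same direction — a passing tone.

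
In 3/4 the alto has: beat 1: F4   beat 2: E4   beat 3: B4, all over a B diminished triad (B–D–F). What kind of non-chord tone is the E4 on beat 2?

Escape tone.

The harmony at that moment is B diminished triad (B, D, F); E4 is not a chord tone.
It is approached by step down from F4 and left by leap up to B4.
Step in, leap out, on a weak beat — an escape tone.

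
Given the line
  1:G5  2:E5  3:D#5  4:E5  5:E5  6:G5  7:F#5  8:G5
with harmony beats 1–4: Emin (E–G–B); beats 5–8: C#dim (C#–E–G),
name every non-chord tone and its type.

D#5 (beat 3) — neighbor tone; F#5 (beat 7) — neighbor tone.

The harmony at that moment is E minor triad (E, G, B); D#5 is not a chord tone.
It is approached by step down from E5 and left by step up to E5.
Step away and step back to the same note — a neighbor tone (lower neighbor).
The harmony at that moment is C# diminished triad (C#, E, G); F#5 is not a chord tone.
It is approached by step down from G5 and left by step up to G5.
Step away and step back to the same note — a neighbor tone (lower neighbor).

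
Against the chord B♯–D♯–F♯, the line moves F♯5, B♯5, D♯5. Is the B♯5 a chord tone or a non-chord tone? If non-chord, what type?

Chord tone (the root of B# diminished triad).

B# diminished triad contains B♯, D♯, F♯; B♯ is the root, so it is a chord tone.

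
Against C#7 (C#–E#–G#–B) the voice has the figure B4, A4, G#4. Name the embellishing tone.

The harmony at that moment is C# dominant seventh chord (C#, E#, G#, B); A4 is not a chord tone.
It is approached by step down from B4 and left by step down to G#4.
Step in, step out in the same direction — a passing tone.

A4 is a passing tone.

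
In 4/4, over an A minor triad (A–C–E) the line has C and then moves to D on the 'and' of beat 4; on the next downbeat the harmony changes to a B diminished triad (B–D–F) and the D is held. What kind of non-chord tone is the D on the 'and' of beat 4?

Anticipation.

The harmony at that moment is A minor triad (A, C, E); D is not a chord tone.
It is approached by step up from C and then sustained as the same pitch into the next harmony.
Arriving early and becoming a chord tone when the harmony changes — an anticipation.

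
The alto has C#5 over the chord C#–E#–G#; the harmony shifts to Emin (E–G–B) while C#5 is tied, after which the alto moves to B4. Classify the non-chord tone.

The harmony at that moment is E minor triad (E, G, B); C#5 is not a chord tone.
It is held over (the same pitch as the preceding C#5) and left by step down to B4.
Held over from the previous chord and resolving down by step — a suspension.

C#5 is a suspension.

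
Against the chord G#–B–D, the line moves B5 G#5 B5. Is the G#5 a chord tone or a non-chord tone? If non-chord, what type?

G# diminished triad contains G#, B, D; G# is the root, so it is a chord tone.

Chord tone (the root of G# diminished triad).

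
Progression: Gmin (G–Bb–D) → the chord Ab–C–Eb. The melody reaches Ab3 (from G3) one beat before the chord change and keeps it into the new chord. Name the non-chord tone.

Ab3 is an anticipation.

The harmony at that moment is G minor triad (G, Bb, D); Ab3 is not a chord tone.
It is approached by step up from G3 and then sustained as the same pitch into the next harmony.
Arriving early and becoming a chord tone when the harmony changes — an anticipation.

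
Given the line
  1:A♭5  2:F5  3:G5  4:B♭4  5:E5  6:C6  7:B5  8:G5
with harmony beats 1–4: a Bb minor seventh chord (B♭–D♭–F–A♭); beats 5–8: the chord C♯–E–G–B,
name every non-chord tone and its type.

G5 (beat 3) — escape tone; C6 (beat 6) — appoggiatura.

The harmony at that moment is B♭ minor seventh chord (B♭, D♭, F, A♭); G5 is not a chord tone.
It is approached by step up from F5 and left by leap down to B♭4.
Step in, leap out — an escape tone.
The harmony at that moment is C♯ half-diminished seventh chord (C♯, E, G, B); C6 is not a chord tone.
It is approached by leap up from E5 and left by step down to B5.
Leap in, step out — an appoggiatura.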